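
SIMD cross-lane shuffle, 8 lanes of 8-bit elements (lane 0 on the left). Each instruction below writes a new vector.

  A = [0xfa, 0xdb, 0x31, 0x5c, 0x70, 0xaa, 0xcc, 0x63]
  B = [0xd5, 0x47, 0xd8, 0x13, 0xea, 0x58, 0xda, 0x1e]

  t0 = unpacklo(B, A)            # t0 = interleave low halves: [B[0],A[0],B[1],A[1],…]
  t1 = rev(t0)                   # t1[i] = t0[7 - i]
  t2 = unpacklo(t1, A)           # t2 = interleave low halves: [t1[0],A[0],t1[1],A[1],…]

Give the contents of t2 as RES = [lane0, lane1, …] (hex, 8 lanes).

t0 = [0xd5, 0xfa, 0x47, 0xdb, 0xd8, 0x31, 0x13, 0x5c]
t1 = [0x5c, 0x13, 0x31, 0xd8, 0xdb, 0x47, 0xfa, 0xd5]
t2 = [0x5c, 0xfa, 0x13, 0xdb, 0x31, 0x31, 0xd8, 0x5c]

RES = [ 0x5c  0xfa  0x13  0xdb  0x31  0x31  0xd8  0x5c ]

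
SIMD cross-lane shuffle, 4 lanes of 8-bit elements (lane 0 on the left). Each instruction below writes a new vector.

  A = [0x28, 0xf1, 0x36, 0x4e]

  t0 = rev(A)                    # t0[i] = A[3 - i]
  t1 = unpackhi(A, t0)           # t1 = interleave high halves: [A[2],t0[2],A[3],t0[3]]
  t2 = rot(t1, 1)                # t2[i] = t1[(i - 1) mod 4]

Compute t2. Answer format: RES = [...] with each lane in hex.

→ t0 |4e|36|f1|28|
→ t1 |36|f1|4e|28|
→ t2 |28|36|f1|4e|

RES = [0x28, 0x36, 0xf1, 0x4e]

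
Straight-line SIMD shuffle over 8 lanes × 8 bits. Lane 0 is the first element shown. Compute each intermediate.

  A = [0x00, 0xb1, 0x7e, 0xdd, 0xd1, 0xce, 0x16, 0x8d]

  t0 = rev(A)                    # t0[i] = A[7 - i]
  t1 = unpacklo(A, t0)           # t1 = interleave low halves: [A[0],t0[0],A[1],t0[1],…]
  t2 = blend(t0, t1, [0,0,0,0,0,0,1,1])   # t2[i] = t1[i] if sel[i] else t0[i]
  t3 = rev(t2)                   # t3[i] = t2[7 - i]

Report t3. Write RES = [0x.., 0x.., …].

→ t0 |8d|16|ce|d1|dd|7e|b1|00|
→ t1 |00|8d|b1|16|7e|ce|dd|d1|
→ t2 |8d|16|ce|d1|dd|7e|dd|d1|
→ t3 |d1|dd|7e|dd|d1|ce|16|8d|

RES = [0xd1, 0xdd, 0x7e, 0xdd, 0xd1, 0xce, 0x16, 0x8d]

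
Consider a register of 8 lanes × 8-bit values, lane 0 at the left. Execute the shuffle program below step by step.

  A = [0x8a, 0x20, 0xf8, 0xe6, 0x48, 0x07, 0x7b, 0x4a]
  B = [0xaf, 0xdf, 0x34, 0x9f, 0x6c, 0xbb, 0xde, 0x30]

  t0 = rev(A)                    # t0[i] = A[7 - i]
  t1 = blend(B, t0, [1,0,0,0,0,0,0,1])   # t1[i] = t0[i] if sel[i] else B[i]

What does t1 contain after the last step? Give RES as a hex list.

t0 = [0x4a, 0x7b, 0x07, 0x48, 0xe6, 0xf8, 0x20, 0x8a]
t1 = [0x4a, 0xdf, 0x34, 0x9f, 0x6c, 0xbb, 0xde, 0x8a]

RES = [0x4a, 0xdf, 0x34, 0x9f, 0x6c, 0xbb, 0xde, 0x8a]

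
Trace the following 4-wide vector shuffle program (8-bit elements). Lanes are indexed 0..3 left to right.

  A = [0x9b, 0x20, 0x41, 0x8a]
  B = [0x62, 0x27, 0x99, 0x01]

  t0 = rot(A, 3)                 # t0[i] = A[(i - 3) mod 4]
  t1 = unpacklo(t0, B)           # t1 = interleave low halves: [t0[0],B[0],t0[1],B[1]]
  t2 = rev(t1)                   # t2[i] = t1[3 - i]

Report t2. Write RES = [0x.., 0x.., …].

RES = [0x27, 0x41, 0x62, 0x20]

t0 = [0x20, 0x41, 0x8a, 0x9b]
t1 = [0x20, 0x62, 0x41, 0x27]
t2 = [0x27, 0x41, 0x62, 0x20]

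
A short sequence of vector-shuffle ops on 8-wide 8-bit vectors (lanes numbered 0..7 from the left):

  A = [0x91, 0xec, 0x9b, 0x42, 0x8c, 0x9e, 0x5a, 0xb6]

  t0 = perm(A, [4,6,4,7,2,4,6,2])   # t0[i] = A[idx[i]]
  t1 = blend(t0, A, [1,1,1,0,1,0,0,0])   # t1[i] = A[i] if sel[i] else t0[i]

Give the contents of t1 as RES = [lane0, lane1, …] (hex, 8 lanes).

t0 = [0x8c, 0x5a, 0x8c, 0xb6, 0x9b, 0x8c, 0x5a, 0x9b]
t1 = [0x91, 0xec, 0x9b, 0xb6, 0x8c, 0x8c, 0x5a, 0x9b]

RES = [0x91, 0xec, 0x9b, 0xb6, 0x8c, 0x8c, 0x5a, 0x9b]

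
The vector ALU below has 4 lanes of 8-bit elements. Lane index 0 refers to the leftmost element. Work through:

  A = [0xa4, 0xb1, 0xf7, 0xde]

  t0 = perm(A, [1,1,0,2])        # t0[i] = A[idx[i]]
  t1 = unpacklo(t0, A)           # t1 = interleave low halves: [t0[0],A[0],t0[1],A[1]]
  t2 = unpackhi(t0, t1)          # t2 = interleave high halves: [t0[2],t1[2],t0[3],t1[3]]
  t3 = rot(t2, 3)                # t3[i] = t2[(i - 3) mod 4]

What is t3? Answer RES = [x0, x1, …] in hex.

→ t0 |b1|b1|a4|f7|
→ t1 |b1|a4|b1|b1|
→ t2 |a4|b1|f7|b1|
→ t3 |b1|f7|b1|a4|

RES = [0xb1, 0xf7, 0xb1, 0xa4]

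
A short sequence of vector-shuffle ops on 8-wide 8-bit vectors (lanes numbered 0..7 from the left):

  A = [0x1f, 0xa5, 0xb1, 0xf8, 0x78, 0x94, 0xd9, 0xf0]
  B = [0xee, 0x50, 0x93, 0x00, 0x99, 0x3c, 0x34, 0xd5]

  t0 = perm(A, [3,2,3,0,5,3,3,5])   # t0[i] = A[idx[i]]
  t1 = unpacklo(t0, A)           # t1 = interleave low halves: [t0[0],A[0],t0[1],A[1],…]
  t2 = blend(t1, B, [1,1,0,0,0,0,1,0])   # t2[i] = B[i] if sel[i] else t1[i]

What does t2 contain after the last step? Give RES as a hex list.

RES = [0xee, 0x50, 0xb1, 0xa5, 0xf8, 0xb1, 0x34, 0xf8]

  t0: f8 b1 f8 1f 94 f8 f8 94
  t1: f8 1f b1 a5 f8 b1 1f f8
  t2: ee 50 b1 a5 f8 b1 34 f8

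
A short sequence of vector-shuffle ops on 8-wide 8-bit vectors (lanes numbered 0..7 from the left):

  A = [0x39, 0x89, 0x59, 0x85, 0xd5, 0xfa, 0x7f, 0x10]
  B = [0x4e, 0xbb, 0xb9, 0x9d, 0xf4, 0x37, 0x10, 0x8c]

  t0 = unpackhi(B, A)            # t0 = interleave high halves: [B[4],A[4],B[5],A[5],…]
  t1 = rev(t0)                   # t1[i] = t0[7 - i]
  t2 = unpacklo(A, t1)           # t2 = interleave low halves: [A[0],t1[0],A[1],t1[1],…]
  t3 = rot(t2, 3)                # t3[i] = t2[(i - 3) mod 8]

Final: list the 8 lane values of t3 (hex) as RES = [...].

  t0: f4 d5 37 fa 10 7f 8c 10
  t1: 10 8c 7f 10 fa 37 d5 f4
  t2: 39 10 89 8c 59 7f 85 10
  t3: 7f 85 10 39 10 89 8c 59

RES = [0x7f, 0x85, 0x10, 0x39, 0x10, 0x89, 0x8c, 0x59]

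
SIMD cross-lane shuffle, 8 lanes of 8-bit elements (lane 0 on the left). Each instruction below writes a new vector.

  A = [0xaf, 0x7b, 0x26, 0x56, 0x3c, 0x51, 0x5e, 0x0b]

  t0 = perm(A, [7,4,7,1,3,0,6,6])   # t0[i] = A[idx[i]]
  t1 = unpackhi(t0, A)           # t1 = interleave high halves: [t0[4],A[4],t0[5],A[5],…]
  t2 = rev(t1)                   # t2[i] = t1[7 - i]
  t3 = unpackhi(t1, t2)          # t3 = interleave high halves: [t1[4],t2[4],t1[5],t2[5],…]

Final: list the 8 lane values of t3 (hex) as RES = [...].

t0 = [0x0b, 0x3c, 0x0b, 0x7b, 0x56, 0xaf, 0x5e, 0x5e]
t1 = [0x56, 0x3c, 0xaf, 0x51, 0x5e, 0x5e, 0x5e, 0x0b]
t2 = [0x0b, 0x5e, 0x5e, 0x5e, 0x51, 0xaf, 0x3c, 0x56]
t3 = [0x5e, 0x51, 0x5e, 0xaf, 0x5e, 0x3c, 0x0b, 0x56]

RES = [ 0x5e  0x51  0x5e  0xaf  0x5e  0x3c  0x0b  0x56 ]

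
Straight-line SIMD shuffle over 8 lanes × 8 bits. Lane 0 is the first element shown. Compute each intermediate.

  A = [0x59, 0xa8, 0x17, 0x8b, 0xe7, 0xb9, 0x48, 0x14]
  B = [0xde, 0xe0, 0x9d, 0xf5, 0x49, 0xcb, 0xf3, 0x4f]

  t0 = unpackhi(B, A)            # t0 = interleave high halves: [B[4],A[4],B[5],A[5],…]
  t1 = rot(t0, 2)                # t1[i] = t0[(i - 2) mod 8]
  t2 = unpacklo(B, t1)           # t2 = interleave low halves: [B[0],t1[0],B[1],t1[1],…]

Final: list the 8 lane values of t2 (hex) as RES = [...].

RES = [0xde, 0x4f, 0xe0, 0x14, 0x9d, 0x49, 0xf5, 0xe7]

→ t0 |49|e7|cb|b9|f3|48|4f|14|
→ t1 |4f|14|49|e7|cb|b9|f3|48|
→ t2 |de|4f|e0|14|9d|49|f5|e7|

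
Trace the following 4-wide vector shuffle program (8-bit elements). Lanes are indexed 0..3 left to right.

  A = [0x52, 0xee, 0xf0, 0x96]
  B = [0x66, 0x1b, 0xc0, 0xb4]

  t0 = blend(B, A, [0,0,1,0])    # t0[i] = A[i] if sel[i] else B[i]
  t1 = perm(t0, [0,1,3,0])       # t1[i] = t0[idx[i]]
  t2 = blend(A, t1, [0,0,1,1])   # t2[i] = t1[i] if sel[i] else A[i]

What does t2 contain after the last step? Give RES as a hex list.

t0 = [0x66, 0x1b, 0xf0, 0xb4]
t1 = [0x66, 0x1b, 0xb4, 0x66]
t2 = [0x52, 0xee, 0xb4, 0x66]

RES = [0x52, 0xee, 0xb4, 0x66]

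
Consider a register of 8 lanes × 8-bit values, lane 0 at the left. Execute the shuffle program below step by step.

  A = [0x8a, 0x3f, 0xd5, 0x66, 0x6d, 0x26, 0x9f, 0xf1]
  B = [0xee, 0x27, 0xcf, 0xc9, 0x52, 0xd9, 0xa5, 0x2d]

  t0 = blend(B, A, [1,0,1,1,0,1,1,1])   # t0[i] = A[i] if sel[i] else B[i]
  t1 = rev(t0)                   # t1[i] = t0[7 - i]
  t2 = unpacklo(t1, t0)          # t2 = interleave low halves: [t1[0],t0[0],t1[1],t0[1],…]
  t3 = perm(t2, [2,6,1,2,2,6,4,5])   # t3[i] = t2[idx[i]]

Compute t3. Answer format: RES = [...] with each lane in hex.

RES = [0x9f, 0x52, 0x8a, 0x9f, 0x9f, 0x52, 0x26, 0xd5]

t0 = [0x8a, 0x27, 0xd5, 0x66, 0x52, 0x26, 0x9f, 0xf1]
t1 = [0xf1, 0x9f, 0x26, 0x52, 0x66, 0xd5, 0x27, 0x8a]
t2 = [0xf1, 0x8a, 0x9f, 0x27, 0x26, 0xd5, 0x52, 0x66]
t3 = [0x9f, 0x52, 0x8a, 0x9f, 0x9f, 0x52, 0x26, 0xd5]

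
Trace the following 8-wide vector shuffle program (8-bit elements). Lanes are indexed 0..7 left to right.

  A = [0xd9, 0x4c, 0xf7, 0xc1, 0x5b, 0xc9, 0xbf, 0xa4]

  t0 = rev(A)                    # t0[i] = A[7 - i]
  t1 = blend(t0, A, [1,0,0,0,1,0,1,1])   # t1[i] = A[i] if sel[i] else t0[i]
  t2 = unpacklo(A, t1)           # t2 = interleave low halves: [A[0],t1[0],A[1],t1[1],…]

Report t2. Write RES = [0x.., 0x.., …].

RES = [ 0xd9  0xd9  0x4c  0xbf  0xf7  0xc9  0xc1  0x5b ]

t0 = [0xa4, 0xbf, 0xc9, 0x5b, 0xc1, 0xf7, 0x4c, 0xd9]
t1 = [0xd9, 0xbf, 0xc9, 0x5b, 0x5b, 0xf7, 0xbf, 0xa4]
t2 = [0xd9, 0xd9, 0x4c, 0xbf, 0xf7, 0xc9, 0xc1, 0x5b]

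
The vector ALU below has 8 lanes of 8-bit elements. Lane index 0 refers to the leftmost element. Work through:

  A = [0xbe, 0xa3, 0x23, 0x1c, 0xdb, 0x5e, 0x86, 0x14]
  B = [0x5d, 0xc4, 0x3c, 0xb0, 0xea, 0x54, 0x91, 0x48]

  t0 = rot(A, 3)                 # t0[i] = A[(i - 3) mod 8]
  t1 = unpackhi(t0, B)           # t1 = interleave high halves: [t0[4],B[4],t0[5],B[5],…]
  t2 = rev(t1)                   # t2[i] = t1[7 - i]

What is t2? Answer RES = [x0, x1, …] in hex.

RES = [0x48, 0xdb, 0x91, 0x1c, 0x54, 0x23, 0xea, 0xa3]

t0 = [0x5e, 0x86, 0x14, 0xbe, 0xa3, 0x23, 0x1c, 0xdb]
t1 = [0xa3, 0xea, 0x23, 0x54, 0x1c, 0x91, 0xdb, 0x48]
t2 = [0x48, 0xdb, 0x91, 0x1c, 0x54, 0x23, 0xea, 0xa3]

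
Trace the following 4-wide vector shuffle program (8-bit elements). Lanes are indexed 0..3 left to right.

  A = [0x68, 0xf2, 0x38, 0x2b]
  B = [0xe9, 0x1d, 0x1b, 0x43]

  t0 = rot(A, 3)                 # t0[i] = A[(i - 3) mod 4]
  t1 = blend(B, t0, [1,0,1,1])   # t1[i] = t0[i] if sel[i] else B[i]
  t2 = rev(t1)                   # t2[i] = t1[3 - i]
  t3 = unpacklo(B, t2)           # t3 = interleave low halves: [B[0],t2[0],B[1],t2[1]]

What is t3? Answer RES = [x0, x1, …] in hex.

t0 = [0xf2, 0x38, 0x2b, 0x68]
t1 = [0xf2, 0x1d, 0x2b, 0x68]
t2 = [0x68, 0x2b, 0x1d, 0xf2]
t3 = [0xe9, 0x68, 0x1d, 0x2b]

RES = [ 0xe9  0x68  0x1d  0x2b ]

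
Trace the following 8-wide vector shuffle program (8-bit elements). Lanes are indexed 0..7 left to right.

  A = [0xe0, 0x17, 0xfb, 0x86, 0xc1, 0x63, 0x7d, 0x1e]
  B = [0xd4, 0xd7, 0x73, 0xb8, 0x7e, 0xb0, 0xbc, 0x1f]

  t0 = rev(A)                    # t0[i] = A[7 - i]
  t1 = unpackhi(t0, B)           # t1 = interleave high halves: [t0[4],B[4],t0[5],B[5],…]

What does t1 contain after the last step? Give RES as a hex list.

  t0: 1e 7d 63 c1 86 fb 17 e0
  t1: 86 7e fb b0 17 bc e0 1f

RES = [ 0x86  0x7e  0xfb  0xb0  0x17  0xbc  0xe0  0x1f ]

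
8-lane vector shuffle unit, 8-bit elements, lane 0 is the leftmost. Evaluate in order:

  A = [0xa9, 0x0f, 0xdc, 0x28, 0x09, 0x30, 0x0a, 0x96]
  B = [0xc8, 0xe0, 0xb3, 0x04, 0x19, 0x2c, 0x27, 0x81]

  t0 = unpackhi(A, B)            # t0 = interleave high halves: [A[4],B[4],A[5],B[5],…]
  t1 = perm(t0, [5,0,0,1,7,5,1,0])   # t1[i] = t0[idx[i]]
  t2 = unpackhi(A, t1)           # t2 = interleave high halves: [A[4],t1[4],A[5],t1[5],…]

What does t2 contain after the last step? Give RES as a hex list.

RES = [0x09, 0x81, 0x30, 0x27, 0x0a, 0x19, 0x96, 0x09]

→ t0 |09|19|30|2c|0a|27|96|81|
→ t1 |27|09|09|19|81|27|19|09|
→ t2 |09|81|30|27|0a|19|96|09|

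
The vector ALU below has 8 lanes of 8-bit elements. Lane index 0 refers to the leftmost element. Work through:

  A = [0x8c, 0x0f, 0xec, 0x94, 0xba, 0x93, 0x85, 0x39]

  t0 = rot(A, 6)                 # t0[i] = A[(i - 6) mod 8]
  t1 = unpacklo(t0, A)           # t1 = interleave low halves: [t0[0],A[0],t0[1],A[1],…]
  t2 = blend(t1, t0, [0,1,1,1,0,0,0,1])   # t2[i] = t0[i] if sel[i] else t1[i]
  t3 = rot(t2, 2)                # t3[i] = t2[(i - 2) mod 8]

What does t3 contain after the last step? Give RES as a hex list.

RES = [ 0x93  0x0f  0xec  0x94  0xba  0x93  0xba  0xec ]

  t0: ec 94 ba 93 85 39 8c 0f
  t1: ec 8c 94 0f ba ec 93 94
  t2: ec 94 ba 93 ba ec 93 0f
  t3: 93 0f ec 94 ba 93 ba ec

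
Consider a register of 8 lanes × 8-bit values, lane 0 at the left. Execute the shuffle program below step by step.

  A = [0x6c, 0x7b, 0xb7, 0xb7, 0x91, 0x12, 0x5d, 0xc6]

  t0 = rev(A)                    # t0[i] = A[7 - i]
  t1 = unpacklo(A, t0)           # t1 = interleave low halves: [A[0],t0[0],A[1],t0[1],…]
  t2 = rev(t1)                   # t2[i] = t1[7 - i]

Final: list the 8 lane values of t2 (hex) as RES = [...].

RES = [ 0x91  0xb7  0x12  0xb7  0x5d  0x7b  0xc6  0x6c ]

  t0: c6 5d 12 91 b7 b7 7b 6c
  t1: 6c c6 7b 5d b7 12 b7 91
  t2: 91 b7 12 b7 5d 7b c6 6c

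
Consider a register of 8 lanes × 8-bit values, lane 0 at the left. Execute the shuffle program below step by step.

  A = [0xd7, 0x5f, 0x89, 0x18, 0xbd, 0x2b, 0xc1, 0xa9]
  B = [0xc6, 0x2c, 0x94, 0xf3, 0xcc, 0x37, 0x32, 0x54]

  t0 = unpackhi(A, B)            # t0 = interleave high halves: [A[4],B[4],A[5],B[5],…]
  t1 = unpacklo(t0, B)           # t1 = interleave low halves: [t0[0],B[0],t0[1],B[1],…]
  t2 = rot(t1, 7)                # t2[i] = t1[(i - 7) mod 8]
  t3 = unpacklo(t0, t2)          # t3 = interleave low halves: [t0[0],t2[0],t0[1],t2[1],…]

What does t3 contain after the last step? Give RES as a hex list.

RES = [0xbd, 0xc6, 0xcc, 0xcc, 0x2b, 0x2c, 0x37, 0x2b]

t0 = [0xbd, 0xcc, 0x2b, 0x37, 0xc1, 0x32, 0xa9, 0x54]
t1 = [0xbd, 0xc6, 0xcc, 0x2c, 0x2b, 0x94, 0x37, 0xf3]
t2 = [0xc6, 0xcc, 0x2c, 0x2b, 0x94, 0x37, 0xf3, 0xbd]
t3 = [0xbd, 0xc6, 0xcc, 0xcc, 0x2b, 0x2c, 0x37, 0x2b]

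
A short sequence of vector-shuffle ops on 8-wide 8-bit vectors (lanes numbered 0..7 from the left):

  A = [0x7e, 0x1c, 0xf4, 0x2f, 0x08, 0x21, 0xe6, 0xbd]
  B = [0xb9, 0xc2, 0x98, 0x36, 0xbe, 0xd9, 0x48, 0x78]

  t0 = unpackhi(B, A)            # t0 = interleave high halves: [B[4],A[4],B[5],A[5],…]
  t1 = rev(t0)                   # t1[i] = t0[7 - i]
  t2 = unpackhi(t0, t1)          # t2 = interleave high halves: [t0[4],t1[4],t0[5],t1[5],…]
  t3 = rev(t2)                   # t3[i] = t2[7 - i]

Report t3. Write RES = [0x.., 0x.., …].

RES = [ 0xbe  0xbd  0x08  0x78  0xd9  0xe6  0x21  0x48 ]

→ t0 |be|08|d9|21|48|e6|78|bd|
→ t1 |bd|78|e6|48|21|d9|08|be|
→ t2 |48|21|e6|d9|78|08|bd|be|
→ t3 |be|bd|08|78|d9|e6|21|48|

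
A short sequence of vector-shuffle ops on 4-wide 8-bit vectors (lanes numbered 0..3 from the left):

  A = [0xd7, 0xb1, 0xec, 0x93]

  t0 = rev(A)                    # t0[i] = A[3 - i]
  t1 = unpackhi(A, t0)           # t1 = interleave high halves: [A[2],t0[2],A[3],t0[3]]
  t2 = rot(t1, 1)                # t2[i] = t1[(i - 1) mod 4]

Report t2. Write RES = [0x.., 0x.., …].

  t0: 93 ec b1 d7
  t1: ec b1 93 d7
  t2: d7 ec b1 93

RES = [0xd7, 0xec, 0xb1, 0x93]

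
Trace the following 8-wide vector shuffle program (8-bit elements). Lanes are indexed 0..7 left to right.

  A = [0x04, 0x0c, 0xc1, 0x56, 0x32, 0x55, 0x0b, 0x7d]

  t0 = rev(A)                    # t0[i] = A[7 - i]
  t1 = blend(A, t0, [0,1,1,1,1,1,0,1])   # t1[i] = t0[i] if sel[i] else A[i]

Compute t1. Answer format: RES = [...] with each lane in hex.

RES = [ 0x04  0x0b  0x55  0x32  0x56  0xc1  0x0b  0x04 ]

→ t0 |7d|0b|55|32|56|c1|0c|04|
→ t1 |04|0b|55|32|56|c1|0b|04|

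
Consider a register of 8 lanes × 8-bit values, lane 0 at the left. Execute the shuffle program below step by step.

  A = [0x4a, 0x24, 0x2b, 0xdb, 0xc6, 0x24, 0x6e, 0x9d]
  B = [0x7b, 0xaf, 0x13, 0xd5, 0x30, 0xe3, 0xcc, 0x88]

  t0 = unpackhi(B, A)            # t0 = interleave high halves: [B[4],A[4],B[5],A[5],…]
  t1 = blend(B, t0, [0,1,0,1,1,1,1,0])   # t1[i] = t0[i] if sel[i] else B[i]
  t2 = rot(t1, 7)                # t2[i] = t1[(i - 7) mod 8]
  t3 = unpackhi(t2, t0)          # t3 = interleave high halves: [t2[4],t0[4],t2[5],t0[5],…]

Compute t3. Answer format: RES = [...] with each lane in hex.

→ t0 |30|c6|e3|24|cc|6e|88|9d|
→ t1 |7b|c6|13|24|cc|6e|88|88|
→ t2 |c6|13|24|cc|6e|88|88|7b|
→ t3 |6e|cc|88|6e|88|88|7b|9d|

RES = [ 0x6e  0xcc  0x88  0x6e  0x88  0x88  0x7b  0x9d ]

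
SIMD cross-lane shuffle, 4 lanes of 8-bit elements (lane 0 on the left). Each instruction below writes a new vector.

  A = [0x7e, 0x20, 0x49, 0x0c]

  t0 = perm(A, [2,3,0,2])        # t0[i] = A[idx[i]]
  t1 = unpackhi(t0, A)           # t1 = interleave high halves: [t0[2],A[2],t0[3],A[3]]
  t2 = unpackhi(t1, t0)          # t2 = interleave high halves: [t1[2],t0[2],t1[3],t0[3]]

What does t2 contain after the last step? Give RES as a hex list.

  t0: 49 0c 7e 49
  t1: 7e 49 49 0c
  t2: 49 7e 0c 49

RES = [ 0x49  0x7e  0x0c  0x49 ]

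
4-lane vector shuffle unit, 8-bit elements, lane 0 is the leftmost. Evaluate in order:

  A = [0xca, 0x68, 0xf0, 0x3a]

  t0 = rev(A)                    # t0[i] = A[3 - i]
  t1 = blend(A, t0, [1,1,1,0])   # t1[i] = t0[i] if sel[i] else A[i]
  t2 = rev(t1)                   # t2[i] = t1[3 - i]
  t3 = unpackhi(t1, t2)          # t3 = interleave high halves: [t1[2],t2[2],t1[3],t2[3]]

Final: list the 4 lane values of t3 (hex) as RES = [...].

RES = [0x68, 0xf0, 0x3a, 0x3a]

t0 = [0x3a, 0xf0, 0x68, 0xca]
t1 = [0x3a, 0xf0, 0x68, 0x3a]
t2 = [0x3a, 0x68, 0xf0, 0x3a]
t3 = [0x68, 0xf0, 0x3a, 0x3a]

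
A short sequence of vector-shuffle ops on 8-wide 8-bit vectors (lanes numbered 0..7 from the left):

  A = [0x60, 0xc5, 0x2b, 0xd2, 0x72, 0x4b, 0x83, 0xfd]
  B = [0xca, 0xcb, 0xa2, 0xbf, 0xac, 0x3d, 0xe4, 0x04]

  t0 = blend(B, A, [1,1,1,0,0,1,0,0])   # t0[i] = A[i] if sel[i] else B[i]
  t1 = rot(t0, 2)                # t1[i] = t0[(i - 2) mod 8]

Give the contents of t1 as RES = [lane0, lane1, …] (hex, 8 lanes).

t0 = [0x60, 0xc5, 0x2b, 0xbf, 0xac, 0x4b, 0xe4, 0x04]
t1 = [0xe4, 0x04, 0x60, 0xc5, 0x2b, 0xbf, 0xac, 0x4b]

RES = [0xe4, 0x04, 0x60, 0xc5, 0x2b, 0xbf, 0xac, 0x4b]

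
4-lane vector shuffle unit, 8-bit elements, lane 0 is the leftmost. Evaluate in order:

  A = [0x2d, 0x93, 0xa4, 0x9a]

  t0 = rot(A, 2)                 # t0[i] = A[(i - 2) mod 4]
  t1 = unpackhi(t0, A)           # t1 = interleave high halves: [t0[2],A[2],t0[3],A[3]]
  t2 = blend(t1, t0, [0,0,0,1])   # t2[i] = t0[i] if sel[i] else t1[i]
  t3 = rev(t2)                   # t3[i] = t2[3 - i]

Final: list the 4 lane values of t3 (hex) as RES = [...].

RES = [ 0x93  0x93  0xa4  0x2d ]

t0 = [0xa4, 0x9a, 0x2d, 0x93]
t1 = [0x2d, 0xa4, 0x93, 0x9a]
t2 = [0x2d, 0xa4, 0x93, 0x93]
t3 = [0x93, 0x93, 0xa4, 0x2d]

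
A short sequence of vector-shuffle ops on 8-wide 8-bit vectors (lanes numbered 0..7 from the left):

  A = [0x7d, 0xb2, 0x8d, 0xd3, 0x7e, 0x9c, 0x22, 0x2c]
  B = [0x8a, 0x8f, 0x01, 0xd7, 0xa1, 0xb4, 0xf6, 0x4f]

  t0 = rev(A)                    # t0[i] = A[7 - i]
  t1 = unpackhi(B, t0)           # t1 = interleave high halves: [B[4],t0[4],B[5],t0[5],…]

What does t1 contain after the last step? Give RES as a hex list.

RES = [0xa1, 0xd3, 0xb4, 0x8d, 0xf6, 0xb2, 0x4f, 0x7d]

  t0: 2c 22 9c 7e d3 8d b2 7d
  t1: a1 d3 b4 8d f6 b2 4f 7d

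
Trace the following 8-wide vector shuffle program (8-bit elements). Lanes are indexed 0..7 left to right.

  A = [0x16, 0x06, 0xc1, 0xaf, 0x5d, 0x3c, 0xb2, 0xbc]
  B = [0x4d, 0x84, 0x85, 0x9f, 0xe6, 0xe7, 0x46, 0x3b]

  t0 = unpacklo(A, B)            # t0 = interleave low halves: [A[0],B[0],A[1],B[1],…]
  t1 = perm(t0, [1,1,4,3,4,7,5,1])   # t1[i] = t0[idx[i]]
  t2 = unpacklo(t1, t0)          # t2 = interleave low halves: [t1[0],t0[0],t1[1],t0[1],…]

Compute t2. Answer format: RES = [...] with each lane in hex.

t0 = [0x16, 0x4d, 0x06, 0x84, 0xc1, 0x85, 0xaf, 0x9f]
t1 = [0x4d, 0x4d, 0xc1, 0x84, 0xc1, 0x9f, 0x85, 0x4d]
t2 = [0x4d, 0x16, 0x4d, 0x4d, 0xc1, 0x06, 0x84, 0x84]

RES = [ 0x4d  0x16  0x4d  0x4d  0xc1  0x06  0x84  0x84 ]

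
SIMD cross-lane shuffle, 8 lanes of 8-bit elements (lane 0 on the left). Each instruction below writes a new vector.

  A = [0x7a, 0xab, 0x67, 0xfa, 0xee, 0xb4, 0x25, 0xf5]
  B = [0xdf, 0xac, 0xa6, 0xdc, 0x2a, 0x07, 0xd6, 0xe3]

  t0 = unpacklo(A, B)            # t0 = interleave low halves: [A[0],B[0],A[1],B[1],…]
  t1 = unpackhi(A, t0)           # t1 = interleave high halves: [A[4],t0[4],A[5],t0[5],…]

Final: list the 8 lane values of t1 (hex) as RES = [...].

→ t0 |7a|df|ab|ac|67|a6|fa|dc|
→ t1 |ee|67|b4|a6|25|fa|f5|dc|

RES = [ 0xee  0x67  0xb4  0xa6  0x25  0xfa  0xf5  0xdc ]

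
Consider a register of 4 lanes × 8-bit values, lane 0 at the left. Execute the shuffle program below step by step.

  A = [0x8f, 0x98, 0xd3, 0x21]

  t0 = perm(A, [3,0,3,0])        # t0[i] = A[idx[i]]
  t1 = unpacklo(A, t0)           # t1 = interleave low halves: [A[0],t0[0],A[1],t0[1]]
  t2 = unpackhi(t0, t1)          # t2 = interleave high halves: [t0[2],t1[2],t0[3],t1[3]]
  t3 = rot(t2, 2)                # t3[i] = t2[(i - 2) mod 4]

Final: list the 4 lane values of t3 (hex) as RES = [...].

RES = [0x8f, 0x8f, 0x21, 0x98]

→ t0 |21|8f|21|8f|
→ t1 |8f|21|98|8f|
→ t2 |21|98|8f|8f|
→ t3 |8f|8f|21|98|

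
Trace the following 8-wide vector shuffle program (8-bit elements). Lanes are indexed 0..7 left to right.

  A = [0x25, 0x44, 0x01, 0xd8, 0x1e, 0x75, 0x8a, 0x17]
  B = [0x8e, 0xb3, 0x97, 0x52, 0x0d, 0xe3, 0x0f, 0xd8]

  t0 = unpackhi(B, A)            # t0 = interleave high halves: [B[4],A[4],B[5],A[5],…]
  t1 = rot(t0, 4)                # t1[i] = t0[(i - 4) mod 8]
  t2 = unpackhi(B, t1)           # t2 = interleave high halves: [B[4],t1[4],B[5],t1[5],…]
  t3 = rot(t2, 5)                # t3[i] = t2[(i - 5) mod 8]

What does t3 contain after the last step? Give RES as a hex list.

t0 = [0x0d, 0x1e, 0xe3, 0x75, 0x0f, 0x8a, 0xd8, 0x17]
t1 = [0x0f, 0x8a, 0xd8, 0x17, 0x0d, 0x1e, 0xe3, 0x75]
t2 = [0x0d, 0x0d, 0xe3, 0x1e, 0x0f, 0xe3, 0xd8, 0x75]
t3 = [0x1e, 0x0f, 0xe3, 0xd8, 0x75, 0x0d, 0x0d, 0xe3]

RES = [ 0x1e  0x0f  0xe3  0xd8  0x75  0x0d  0x0d  0xe3 ]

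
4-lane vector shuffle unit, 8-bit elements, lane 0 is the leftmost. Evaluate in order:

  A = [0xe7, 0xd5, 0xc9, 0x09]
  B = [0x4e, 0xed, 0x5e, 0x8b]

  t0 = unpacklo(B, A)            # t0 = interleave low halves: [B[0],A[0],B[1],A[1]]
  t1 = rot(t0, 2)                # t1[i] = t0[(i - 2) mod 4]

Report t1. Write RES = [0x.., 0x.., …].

→ t0 |4e|e7|ed|d5|
→ t1 |ed|d5|4e|e7|

RES = [0xed, 0xd5, 0x4e, 0xe7]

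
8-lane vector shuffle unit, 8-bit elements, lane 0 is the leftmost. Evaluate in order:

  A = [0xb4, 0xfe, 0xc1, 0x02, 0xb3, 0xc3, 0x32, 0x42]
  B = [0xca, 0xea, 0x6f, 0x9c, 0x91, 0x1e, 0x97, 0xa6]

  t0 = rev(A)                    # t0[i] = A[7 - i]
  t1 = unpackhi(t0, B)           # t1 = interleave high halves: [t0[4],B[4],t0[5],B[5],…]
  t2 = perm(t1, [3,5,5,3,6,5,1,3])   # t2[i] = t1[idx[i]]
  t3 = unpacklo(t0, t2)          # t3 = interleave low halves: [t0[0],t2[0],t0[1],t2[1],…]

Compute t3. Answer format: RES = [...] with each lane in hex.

→ t0 |42|32|c3|b3|02|c1|fe|b4|
→ t1 |02|91|c1|1e|fe|97|b4|a6|
→ t2 |1e|97|97|1e|b4|97|91|1e|
→ t3 |42|1e|32|97|c3|97|b3|1e|

RES = [ 0x42  0x1e  0x32  0x97  0xc3  0x97  0xb3  0x1e ]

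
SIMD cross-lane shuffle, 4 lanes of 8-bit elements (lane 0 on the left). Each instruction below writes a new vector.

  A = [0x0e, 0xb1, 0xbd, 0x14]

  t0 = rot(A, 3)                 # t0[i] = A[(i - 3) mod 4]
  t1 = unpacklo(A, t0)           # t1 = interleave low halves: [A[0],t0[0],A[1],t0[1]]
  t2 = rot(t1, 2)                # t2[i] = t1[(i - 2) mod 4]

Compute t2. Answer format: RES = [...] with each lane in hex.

RES = [ 0xb1  0xbd  0x0e  0xb1 ]

t0 = [0xb1, 0xbd, 0x14, 0x0e]
t1 = [0x0e, 0xb1, 0xb1, 0xbd]
t2 = [0xb1, 0xbd, 0x0e, 0xb1]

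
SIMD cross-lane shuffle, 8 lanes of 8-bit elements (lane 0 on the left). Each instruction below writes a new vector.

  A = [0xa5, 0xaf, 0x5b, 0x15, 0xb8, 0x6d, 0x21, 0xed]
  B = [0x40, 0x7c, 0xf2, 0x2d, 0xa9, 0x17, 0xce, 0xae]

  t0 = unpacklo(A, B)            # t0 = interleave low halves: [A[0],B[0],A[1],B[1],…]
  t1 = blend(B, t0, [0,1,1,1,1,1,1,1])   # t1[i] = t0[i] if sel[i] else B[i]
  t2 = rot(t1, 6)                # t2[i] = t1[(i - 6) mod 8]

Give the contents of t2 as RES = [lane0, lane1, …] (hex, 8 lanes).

RES = [ 0xaf  0x7c  0x5b  0xf2  0x15  0x2d  0x40  0x40 ]

→ t0 |a5|40|af|7c|5b|f2|15|2d|
→ t1 |40|40|af|7c|5b|f2|15|2d|
→ t2 |af|7c|5b|f2|15|2d|40|40|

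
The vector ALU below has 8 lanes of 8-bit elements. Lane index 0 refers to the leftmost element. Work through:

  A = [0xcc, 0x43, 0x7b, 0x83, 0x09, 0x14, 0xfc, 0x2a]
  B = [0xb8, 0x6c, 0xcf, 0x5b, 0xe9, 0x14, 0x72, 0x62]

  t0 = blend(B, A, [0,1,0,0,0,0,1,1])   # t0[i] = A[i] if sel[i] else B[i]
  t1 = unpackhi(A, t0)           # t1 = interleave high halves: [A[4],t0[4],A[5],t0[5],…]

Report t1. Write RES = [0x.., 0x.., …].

→ t0 |b8|43|cf|5b|e9|14|fc|2a|
→ t1 |09|e9|14|14|fc|fc|2a|2a|

RES = [ 0x09  0xe9  0x14  0x14  0xfc  0xfc  0x2a  0x2a ]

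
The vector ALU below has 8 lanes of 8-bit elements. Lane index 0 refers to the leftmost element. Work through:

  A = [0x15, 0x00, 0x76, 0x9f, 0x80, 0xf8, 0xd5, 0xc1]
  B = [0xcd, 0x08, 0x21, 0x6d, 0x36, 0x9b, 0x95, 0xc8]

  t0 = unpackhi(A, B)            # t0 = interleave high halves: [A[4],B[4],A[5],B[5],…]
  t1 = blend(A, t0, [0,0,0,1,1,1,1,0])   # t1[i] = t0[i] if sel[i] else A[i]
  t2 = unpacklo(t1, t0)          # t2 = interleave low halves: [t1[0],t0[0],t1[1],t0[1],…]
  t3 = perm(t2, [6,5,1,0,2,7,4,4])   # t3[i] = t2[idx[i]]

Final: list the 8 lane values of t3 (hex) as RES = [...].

RES = [0x9b, 0xf8, 0x80, 0x15, 0x00, 0x9b, 0x76, 0x76]

  t0: 80 36 f8 9b d5 95 c1 c8
  t1: 15 00 76 9b d5 95 c1 c1
  t2: 15 80 00 36 76 f8 9b 9b
  t3: 9b f8 80 15 00 9b 76 76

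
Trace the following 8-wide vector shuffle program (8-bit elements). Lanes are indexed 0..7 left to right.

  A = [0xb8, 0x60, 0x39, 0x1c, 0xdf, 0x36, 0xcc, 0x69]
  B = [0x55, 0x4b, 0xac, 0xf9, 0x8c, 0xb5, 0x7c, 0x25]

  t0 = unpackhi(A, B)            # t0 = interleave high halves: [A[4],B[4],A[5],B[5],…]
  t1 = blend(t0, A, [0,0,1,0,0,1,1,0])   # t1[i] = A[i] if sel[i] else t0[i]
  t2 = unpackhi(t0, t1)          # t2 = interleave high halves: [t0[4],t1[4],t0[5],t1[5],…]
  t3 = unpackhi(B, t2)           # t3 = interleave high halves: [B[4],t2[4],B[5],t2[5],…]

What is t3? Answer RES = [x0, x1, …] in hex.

RES = [ 0x8c  0x69  0xb5  0xcc  0x7c  0x25  0x25  0x25 ]

→ t0 |df|8c|36|b5|cc|7c|69|25|
→ t1 |df|8c|39|b5|cc|36|cc|25|
→ t2 |cc|cc|7c|36|69|cc|25|25|
→ t3 |8c|69|b5|cc|7c|25|25|25|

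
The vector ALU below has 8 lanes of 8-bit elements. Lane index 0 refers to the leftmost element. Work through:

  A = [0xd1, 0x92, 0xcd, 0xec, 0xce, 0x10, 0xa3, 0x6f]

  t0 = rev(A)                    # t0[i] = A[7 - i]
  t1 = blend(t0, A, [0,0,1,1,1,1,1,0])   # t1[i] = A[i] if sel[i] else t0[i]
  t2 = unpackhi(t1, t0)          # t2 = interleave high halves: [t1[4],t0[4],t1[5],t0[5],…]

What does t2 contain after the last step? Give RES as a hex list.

RES = [0xce, 0xec, 0x10, 0xcd, 0xa3, 0x92, 0xd1, 0xd1]

t0 = [0x6f, 0xa3, 0x10, 0xce, 0xec, 0xcd, 0x92, 0xd1]
t1 = [0x6f, 0xa3, 0xcd, 0xec, 0xce, 0x10, 0xa3, 0xd1]
t2 = [0xce, 0xec, 0x10, 0xcd, 0xa3, 0x92, 0xd1, 0xd1]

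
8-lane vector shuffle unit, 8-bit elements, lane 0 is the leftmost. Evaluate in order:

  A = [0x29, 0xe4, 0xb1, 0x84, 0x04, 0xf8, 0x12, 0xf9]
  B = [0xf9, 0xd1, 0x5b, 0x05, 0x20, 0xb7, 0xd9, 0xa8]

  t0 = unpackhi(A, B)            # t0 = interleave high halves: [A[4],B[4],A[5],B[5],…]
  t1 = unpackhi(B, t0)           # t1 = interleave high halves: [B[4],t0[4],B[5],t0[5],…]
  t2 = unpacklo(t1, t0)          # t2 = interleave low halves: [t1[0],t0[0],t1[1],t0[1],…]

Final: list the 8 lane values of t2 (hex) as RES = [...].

RES = [0x20, 0x04, 0x12, 0x20, 0xb7, 0xf8, 0xd9, 0xb7]

→ t0 |04|20|f8|b7|12|d9|f9|a8|
→ t1 |20|12|b7|d9|d9|f9|a8|a8|
→ t2 |20|04|12|20|b7|f8|d9|b7|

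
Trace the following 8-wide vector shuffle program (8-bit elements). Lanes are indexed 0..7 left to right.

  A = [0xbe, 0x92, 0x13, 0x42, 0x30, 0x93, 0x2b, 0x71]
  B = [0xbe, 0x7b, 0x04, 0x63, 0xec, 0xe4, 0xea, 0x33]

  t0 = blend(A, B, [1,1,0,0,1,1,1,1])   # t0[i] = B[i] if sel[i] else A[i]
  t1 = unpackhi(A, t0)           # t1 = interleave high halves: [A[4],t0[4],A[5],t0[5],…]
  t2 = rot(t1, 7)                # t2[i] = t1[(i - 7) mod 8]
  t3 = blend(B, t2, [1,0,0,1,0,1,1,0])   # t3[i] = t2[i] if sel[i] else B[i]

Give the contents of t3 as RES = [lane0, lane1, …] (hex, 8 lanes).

RES = [ 0xec  0x7b  0x04  0x2b  0xec  0x71  0x33  0x33 ]

t0 = [0xbe, 0x7b, 0x13, 0x42, 0xec, 0xe4, 0xea, 0x33]
t1 = [0x30, 0xec, 0x93, 0xe4, 0x2b, 0xea, 0x71, 0x33]
t2 = [0xec, 0x93, 0xe4, 0x2b, 0xea, 0x71, 0x33, 0x30]
t3 = [0xec, 0x7b, 0x04, 0x2b, 0xec, 0x71, 0x33, 0x33]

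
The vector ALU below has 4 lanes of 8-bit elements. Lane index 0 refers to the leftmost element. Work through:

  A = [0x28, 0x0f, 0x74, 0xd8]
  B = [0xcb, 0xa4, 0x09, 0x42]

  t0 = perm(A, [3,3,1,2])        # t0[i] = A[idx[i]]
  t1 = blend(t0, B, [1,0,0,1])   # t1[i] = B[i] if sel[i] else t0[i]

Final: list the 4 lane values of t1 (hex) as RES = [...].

t0 = [0xd8, 0xd8, 0x0f, 0x74]
t1 = [0xcb, 0xd8, 0x0f, 0x42]

RES = [ 0xcb  0xd8  0x0f  0x42 ]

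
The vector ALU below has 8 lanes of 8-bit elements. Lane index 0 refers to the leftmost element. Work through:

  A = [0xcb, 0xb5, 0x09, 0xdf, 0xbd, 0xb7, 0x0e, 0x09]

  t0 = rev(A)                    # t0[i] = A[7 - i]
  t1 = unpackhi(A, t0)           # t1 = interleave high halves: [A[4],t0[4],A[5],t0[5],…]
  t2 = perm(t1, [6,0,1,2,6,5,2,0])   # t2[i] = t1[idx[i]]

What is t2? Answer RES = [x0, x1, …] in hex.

t0 = [0x09, 0x0e, 0xb7, 0xbd, 0xdf, 0x09, 0xb5, 0xcb]
t1 = [0xbd, 0xdf, 0xb7, 0x09, 0x0e, 0xb5, 0x09, 0xcb]
t2 = [0x09, 0xbd, 0xdf, 0xb7, 0x09, 0xb5, 0xb7, 0xbd]

RES = [ 0x09  0xbd  0xdf  0xb7  0x09  0xb5  0xb7  0xbd ]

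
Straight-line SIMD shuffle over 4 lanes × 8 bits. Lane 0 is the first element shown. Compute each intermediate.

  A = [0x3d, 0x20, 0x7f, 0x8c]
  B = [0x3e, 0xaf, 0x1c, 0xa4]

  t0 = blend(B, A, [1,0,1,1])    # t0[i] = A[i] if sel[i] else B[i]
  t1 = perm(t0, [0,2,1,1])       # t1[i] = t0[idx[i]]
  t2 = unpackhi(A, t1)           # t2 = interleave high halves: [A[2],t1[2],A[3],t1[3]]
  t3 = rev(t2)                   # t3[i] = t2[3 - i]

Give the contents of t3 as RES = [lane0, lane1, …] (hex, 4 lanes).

  t0: 3d af 7f 8c
  t1: 3d 7f af af
  t2: 7f af 8c af
  t3: af 8c af 7f

RES = [ 0xaf  0x8c  0xaf  0x7f ]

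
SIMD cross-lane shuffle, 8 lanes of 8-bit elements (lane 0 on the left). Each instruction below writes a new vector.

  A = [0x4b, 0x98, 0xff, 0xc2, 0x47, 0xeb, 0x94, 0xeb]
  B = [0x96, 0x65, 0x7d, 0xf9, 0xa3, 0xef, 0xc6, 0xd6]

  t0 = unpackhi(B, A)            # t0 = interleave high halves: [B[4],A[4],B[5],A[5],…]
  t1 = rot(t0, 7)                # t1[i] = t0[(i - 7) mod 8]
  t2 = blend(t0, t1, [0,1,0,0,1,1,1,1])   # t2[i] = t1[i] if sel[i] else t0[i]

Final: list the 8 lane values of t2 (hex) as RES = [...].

t0 = [0xa3, 0x47, 0xef, 0xeb, 0xc6, 0x94, 0xd6, 0xeb]
t1 = [0x47, 0xef, 0xeb, 0xc6, 0x94, 0xd6, 0xeb, 0xa3]
t2 = [0xa3, 0xef, 0xef, 0xeb, 0x94, 0xd6, 0xeb, 0xa3]

RES = [ 0xa3  0xef  0xef  0xeb  0x94  0xd6  0xeb  0xa3 ]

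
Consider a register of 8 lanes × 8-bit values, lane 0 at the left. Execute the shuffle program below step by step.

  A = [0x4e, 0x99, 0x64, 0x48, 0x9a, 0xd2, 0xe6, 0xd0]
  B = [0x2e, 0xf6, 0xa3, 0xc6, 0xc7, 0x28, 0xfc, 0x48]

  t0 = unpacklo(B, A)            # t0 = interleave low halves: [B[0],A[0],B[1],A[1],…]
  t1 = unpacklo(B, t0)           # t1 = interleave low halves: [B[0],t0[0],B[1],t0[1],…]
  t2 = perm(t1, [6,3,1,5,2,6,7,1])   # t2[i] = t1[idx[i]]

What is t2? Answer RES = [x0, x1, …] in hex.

RES = [0xc6, 0x4e, 0x2e, 0xf6, 0xf6, 0xc6, 0x99, 0x2e]

→ t0 |2e|4e|f6|99|a3|64|c6|48|
→ t1 |2e|2e|f6|4e|a3|f6|c6|99|
→ t2 |c6|4e|2e|f6|f6|c6|99|2e|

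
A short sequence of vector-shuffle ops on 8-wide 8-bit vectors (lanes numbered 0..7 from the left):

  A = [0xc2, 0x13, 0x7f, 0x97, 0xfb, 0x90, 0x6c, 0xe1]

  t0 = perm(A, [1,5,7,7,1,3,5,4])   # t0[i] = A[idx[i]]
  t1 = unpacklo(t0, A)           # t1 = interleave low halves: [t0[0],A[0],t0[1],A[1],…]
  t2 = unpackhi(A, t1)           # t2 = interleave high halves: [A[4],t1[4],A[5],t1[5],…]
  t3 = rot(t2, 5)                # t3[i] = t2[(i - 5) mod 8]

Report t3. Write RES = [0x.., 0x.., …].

→ t0 |13|90|e1|e1|13|97|90|fb|
→ t1 |13|c2|90|13|e1|7f|e1|97|
→ t2 |fb|e1|90|7f|6c|e1|e1|97|
→ t3 |7f|6c|e1|e1|97|fb|e1|90|

RES = [0x7f, 0x6c, 0xe1, 0xe1, 0x97, 0xfb, 0xe1, 0x90]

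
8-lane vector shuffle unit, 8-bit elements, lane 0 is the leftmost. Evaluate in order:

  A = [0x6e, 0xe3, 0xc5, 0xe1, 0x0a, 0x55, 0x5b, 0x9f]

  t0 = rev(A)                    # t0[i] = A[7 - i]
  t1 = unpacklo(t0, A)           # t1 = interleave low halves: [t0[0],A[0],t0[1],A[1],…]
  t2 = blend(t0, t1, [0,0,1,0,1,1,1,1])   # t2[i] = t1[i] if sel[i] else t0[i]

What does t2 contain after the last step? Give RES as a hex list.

RES = [ 0x9f  0x5b  0x5b  0x0a  0x55  0xc5  0x0a  0xe1 ]

  t0: 9f 5b 55 0a e1 c5 e3 6e
  t1: 9f 6e 5b e3 55 c5 0a e1
  t2: 9f 5b 5b 0a 55 c5 0a e1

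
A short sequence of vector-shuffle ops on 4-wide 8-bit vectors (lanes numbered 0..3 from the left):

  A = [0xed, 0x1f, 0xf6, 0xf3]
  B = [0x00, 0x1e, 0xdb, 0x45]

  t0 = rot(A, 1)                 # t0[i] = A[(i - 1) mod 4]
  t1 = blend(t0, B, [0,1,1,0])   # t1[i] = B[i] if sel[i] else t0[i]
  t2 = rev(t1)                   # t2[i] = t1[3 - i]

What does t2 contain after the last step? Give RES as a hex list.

→ t0 |f3|ed|1f|f6|
→ t1 |f3|1e|db|f6|
→ t2 |f6|db|1e|f3|

RES = [ 0xf6  0xdb  0x1e  0xf3 ]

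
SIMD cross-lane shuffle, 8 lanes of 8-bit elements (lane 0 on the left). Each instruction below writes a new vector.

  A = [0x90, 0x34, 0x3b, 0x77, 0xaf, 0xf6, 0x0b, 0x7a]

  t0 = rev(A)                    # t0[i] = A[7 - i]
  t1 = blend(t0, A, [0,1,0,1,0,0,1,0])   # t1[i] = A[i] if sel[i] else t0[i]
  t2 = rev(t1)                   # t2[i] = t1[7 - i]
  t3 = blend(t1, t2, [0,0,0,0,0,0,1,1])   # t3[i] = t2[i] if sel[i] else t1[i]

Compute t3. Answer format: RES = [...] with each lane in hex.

→ t0 |7a|0b|f6|af|77|3b|34|90|
→ t1 |7a|34|f6|77|77|3b|0b|90|
→ t2 |90|0b|3b|77|77|f6|34|7a|
→ t3 |7a|34|f6|77|77|3b|34|7a|

RES = [0x7a, 0x34, 0xf6, 0x77, 0x77, 0x3b, 0x34, 0x7a]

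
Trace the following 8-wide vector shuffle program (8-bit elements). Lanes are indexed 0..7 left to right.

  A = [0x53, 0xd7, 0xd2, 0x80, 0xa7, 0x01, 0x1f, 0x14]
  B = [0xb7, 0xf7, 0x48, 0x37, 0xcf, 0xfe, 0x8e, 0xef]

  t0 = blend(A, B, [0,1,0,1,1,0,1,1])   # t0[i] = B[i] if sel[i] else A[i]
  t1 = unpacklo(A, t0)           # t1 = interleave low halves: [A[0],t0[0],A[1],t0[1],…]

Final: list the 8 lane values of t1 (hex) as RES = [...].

  t0: 53 f7 d2 37 cf 01 8e ef
  t1: 53 53 d7 f7 d2 d2 80 37

RES = [ 0x53  0x53  0xd7  0xf7  0xd2  0xd2  0x80  0x37 ]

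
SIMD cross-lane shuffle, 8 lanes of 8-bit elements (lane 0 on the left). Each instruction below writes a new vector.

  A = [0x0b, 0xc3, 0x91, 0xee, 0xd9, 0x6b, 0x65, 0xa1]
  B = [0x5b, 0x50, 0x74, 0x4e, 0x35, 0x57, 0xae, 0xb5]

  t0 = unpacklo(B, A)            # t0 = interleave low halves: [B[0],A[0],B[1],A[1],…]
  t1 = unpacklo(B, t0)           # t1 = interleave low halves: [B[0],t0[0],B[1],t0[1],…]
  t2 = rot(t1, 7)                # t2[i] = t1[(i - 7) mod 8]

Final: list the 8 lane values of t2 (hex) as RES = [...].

t0 = [0x5b, 0x0b, 0x50, 0xc3, 0x74, 0x91, 0x4e, 0xee]
t1 = [0x5b, 0x5b, 0x50, 0x0b, 0x74, 0x50, 0x4e, 0xc3]
t2 = [0x5b, 0x50, 0x0b, 0x74, 0x50, 0x4e, 0xc3, 0x5b]

RES = [0x5b, 0x50, 0x0b, 0x74, 0x50, 0x4e, 0xc3, 0x5b]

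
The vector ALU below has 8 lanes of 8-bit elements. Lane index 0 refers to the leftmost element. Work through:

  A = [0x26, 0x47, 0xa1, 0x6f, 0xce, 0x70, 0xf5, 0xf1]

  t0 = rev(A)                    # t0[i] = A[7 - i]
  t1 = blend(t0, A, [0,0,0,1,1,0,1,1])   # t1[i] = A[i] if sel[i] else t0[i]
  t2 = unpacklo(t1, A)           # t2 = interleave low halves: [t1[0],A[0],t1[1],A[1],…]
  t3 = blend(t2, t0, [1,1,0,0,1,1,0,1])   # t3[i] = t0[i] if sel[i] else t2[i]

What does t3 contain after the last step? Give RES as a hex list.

t0 = [0xf1, 0xf5, 0x70, 0xce, 0x6f, 0xa1, 0x47, 0x26]
t1 = [0xf1, 0xf5, 0x70, 0x6f, 0xce, 0xa1, 0xf5, 0xf1]
t2 = [0xf1, 0x26, 0xf5, 0x47, 0x70, 0xa1, 0x6f, 0x6f]
t3 = [0xf1, 0xf5, 0xf5, 0x47, 0x6f, 0xa1, 0x6f, 0x26]

RES = [ 0xf1  0xf5  0xf5  0x47  0x6f  0xa1  0x6f  0x26 ]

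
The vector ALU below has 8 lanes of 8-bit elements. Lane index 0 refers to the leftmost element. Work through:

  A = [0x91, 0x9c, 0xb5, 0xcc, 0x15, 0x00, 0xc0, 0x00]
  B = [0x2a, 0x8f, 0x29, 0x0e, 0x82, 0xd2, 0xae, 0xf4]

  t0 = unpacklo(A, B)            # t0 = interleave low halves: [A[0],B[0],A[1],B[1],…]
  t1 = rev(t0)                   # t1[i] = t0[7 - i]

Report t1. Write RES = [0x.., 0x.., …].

RES = [ 0x0e  0xcc  0x29  0xb5  0x8f  0x9c  0x2a  0x91 ]

→ t0 |91|2a|9c|8f|b5|29|cc|0e|
→ t1 |0e|cc|29|b5|8f|9c|2a|91|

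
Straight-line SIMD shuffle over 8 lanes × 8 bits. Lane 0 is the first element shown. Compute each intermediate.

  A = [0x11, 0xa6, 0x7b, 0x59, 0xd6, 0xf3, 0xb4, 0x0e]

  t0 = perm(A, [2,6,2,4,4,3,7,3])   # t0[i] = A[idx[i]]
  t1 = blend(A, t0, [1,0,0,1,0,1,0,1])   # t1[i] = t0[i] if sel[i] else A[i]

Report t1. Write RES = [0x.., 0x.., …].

RES = [ 0x7b  0xa6  0x7b  0xd6  0xd6  0x59  0xb4  0x59 ]

t0 = [0x7b, 0xb4, 0x7b, 0xd6, 0xd6, 0x59, 0x0e, 0x59]
t1 = [0x7b, 0xa6, 0x7b, 0xd6, 0xd6, 0x59, 0xb4, 0x59]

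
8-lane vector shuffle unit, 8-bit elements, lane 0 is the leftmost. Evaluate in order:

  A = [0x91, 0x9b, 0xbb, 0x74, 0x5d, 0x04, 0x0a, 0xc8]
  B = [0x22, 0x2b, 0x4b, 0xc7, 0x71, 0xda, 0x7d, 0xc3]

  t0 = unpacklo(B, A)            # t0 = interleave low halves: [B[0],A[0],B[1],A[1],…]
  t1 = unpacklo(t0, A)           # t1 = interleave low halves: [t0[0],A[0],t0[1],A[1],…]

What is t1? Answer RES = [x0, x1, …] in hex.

t0 = [0x22, 0x91, 0x2b, 0x9b, 0x4b, 0xbb, 0xc7, 0x74]
t1 = [0x22, 0x91, 0x91, 0x9b, 0x2b, 0xbb, 0x9b, 0x74]

RES = [ 0x22  0x91  0x91  0x9b  0x2b  0xbb  0x9b  0x74 ]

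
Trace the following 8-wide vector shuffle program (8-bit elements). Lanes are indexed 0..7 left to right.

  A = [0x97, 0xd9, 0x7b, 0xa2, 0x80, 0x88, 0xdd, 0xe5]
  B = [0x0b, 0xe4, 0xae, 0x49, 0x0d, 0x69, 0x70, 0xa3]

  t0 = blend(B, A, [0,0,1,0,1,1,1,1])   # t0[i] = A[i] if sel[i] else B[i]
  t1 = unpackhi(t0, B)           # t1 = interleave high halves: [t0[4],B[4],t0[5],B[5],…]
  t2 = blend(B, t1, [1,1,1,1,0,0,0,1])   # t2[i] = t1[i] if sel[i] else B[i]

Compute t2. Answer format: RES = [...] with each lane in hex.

t0 = [0x0b, 0xe4, 0x7b, 0x49, 0x80, 0x88, 0xdd, 0xe5]
t1 = [0x80, 0x0d, 0x88, 0x69, 0xdd, 0x70, 0xe5, 0xa3]
t2 = [0x80, 0x0d, 0x88, 0x69, 0x0d, 0x69, 0x70, 0xa3]

RES = [ 0x80  0x0d  0x88  0x69  0x0d  0x69  0x70  0xa3 ]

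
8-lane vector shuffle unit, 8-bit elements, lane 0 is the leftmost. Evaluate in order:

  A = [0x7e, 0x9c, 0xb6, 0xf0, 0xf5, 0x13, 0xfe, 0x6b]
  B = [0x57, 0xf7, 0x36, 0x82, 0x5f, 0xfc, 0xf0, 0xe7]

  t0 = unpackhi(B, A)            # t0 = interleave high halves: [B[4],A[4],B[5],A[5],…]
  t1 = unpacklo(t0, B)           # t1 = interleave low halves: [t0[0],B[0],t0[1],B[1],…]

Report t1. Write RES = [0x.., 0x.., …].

RES = [ 0x5f  0x57  0xf5  0xf7  0xfc  0x36  0x13  0x82 ]

→ t0 |5f|f5|fc|13|f0|fe|e7|6b|
→ t1 |5f|57|f5|f7|fc|36|13|82|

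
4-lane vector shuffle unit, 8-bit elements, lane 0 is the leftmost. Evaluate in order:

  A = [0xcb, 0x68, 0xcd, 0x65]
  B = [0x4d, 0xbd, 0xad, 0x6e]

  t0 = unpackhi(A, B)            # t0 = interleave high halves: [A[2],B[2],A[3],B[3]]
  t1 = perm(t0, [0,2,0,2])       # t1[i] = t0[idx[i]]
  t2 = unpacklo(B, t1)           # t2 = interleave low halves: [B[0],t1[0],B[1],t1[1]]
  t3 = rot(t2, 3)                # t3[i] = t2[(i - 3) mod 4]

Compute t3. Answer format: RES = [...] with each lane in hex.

RES = [ 0xcd  0xbd  0x65  0x4d ]

→ t0 |cd|ad|65|6e|
→ t1 |cd|65|cd|65|
→ t2 |4d|cd|bd|65|
→ t3 |cd|bd|65|4d|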